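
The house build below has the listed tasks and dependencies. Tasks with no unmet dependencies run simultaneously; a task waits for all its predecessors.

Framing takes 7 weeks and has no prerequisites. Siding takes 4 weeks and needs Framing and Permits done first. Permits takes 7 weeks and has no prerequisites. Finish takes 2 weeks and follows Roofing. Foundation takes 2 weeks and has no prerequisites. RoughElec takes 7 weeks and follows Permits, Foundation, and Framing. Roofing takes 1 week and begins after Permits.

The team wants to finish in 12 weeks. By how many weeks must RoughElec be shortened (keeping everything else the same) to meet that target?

Current finish: 14 weeks; target: 12.
RoughElec is on every critical path, so each week cut from RoughElec cuts the finish by one (this holds down to a finish of 11).
Need 14 − 12 = 2 weeks off RoughElec → RoughElec becomes 5 weeks, finish becomes 12.

2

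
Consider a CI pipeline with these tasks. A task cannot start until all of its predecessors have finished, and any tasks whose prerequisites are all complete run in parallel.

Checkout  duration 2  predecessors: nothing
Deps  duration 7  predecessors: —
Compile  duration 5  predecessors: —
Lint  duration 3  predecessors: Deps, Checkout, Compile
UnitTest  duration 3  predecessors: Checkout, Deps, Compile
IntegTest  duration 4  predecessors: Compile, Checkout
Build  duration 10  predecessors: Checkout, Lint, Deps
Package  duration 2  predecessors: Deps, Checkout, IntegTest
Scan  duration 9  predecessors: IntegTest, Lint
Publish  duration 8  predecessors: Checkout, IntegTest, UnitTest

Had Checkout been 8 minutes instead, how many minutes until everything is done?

The binding path is Deps→Lint→Build = 7+3+10 = 20; finish at 20 minutes.
The longest path through Checkout is only 15 minutes, so Checkout has float 5.
Now Checkout→Lint→Build = 8+3+10 = 21 is longest, so the finish becomes 21 minutes.

21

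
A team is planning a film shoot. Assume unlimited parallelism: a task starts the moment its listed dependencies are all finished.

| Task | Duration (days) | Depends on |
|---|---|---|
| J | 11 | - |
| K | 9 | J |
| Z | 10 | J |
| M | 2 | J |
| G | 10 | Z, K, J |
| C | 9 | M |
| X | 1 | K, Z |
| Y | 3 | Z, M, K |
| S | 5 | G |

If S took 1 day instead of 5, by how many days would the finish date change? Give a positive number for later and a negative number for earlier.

The binding path is J→Z→G→S = 11+10+10+5 = 36; finish at 36 days.
S lies on that path, so at 1 day the path becomes 32 days.
The critical path is still J→Z→G→S; finish is now 32 days.
Change in finish: 32 − 36 = -4 days.

-4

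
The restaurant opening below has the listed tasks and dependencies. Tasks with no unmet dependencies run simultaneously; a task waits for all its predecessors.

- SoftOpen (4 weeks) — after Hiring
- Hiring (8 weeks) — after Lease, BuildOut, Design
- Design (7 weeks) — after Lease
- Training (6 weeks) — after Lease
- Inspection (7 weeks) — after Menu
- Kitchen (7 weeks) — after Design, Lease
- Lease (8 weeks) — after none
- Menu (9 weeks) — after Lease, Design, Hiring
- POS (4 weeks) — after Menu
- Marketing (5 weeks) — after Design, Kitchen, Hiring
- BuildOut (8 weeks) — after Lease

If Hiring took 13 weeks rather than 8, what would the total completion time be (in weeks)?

45

Baseline: Lease→BuildOut→Hiring→Menu→Inspection = 8+8+8+9+7 = 40 → 40 weeks.
Hiring is on the critical path; changing it to 13 makes that path 45 weeks.
That remains the longest chain; total 45 weeks.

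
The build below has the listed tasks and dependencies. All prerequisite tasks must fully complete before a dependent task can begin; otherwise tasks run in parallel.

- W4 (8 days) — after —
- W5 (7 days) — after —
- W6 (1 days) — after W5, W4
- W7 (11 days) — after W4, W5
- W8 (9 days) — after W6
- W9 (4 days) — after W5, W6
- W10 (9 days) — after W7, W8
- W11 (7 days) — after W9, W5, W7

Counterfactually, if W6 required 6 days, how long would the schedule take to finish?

32

As given, the longest chain is W4→W7→W10 = 8+11+9 = 28, so the finish is 28 days.
The longest path through W6 is only 27 days, so W6 has float 1.
The binding chain switches to W4→W6→W8→W10 = 8+6+9+9 = 32; finish 32 days.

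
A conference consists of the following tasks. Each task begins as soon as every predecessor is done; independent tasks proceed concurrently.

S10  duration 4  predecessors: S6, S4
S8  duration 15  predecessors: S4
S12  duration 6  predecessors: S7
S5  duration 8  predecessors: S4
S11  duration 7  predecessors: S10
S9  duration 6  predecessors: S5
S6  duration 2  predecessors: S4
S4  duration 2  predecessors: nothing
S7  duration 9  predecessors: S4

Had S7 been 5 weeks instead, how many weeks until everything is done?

17

Baseline: S4→S7→S12 = 2+9+6 = 17 → 17 weeks.
S7 is on the critical path; changing it to 5 makes that path 13 weeks.
New critical path: S4→S8 = 2+15 = 17 ⇒ 17 weeks.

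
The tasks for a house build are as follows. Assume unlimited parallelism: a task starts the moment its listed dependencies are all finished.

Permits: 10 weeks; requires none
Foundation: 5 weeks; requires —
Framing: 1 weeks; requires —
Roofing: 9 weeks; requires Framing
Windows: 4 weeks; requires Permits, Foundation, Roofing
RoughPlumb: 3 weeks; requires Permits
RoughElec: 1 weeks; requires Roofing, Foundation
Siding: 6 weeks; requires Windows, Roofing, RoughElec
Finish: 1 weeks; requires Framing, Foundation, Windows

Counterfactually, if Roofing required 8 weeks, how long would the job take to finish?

20

Critical path before the change: Framing→Roofing→Windows→Siding = 1+9+4+6 = 20 giving 20 weeks.
Roofing is on the critical path; changing it to 8 makes that path 19 weeks.
New critical path: Permits→Windows→Siding = 10+4+6 = 20 ⇒ 20 weeks.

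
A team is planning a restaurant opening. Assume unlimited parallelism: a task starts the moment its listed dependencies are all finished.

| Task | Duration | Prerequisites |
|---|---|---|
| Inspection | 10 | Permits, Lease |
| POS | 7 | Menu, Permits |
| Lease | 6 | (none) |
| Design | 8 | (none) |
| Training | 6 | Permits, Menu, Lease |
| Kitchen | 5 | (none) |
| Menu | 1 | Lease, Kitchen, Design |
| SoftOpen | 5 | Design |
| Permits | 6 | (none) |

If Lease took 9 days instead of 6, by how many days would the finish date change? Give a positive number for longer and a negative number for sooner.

3

Critical path before the change: Lease→Inspection = 6+10 = 16 giving 16 days.
Since Lease is critical, the +3 change carries straight to that chain (now 19 days).
The critical path is still Lease→Inspection; finish is now 19 days.
Change in finish: 19 − 16 = +3 days.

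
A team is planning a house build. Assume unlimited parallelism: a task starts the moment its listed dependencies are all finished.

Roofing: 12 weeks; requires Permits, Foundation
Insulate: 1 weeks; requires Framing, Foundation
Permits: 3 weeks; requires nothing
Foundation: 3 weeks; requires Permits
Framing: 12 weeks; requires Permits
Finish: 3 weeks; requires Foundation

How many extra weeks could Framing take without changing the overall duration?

The longest chain is Permits→Foundation→Roofing = 3+3+12 = 18; overall finish 18 weeks.
Framing finishes as early as 15 and must finish by 17.
Float = 18 − 16 = 2.

2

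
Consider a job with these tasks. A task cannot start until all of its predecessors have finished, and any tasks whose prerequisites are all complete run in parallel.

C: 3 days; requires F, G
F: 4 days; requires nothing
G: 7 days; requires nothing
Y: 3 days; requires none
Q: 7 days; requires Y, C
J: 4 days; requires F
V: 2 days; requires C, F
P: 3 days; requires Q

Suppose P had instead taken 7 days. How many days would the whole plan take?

24

The binding path is G→C→Q→P = 7+3+7+3 = 20; finish at 20 days.
Since P is critical, the +4 change carries straight to that chain (now 24 days).
The critical path is still G→C→Q→P; finish is now 24 days.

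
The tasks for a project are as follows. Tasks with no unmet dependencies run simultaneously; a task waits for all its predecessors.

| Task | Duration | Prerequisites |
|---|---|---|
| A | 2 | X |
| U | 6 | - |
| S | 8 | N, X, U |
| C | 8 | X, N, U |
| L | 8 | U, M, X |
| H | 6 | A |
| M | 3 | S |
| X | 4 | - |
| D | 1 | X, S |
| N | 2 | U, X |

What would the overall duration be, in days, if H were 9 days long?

27

As given, the longest chain is U→N→S→M→L = 6+2+8+3+8 = 27, so the finish is 27 days.
The longest path through H is only 12 days, so H has float 15.
The critical path is still U→N→S→M→L; finish is now 27 days.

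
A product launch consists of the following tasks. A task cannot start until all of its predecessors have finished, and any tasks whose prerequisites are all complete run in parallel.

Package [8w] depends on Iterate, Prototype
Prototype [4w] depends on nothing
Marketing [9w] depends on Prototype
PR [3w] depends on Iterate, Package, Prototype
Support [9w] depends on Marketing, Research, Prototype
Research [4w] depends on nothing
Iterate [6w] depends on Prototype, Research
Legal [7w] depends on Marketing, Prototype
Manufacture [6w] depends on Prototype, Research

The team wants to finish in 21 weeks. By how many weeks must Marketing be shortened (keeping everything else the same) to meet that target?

1

Current finish: 22 weeks; target: 21.
Marketing is on every critical path, so each week cut from Marketing cuts the finish by one (this holds down to a finish of 21).
Need 22 − 21 = 1 week off Marketing → Marketing becomes 8 weeks, finish becomes 21.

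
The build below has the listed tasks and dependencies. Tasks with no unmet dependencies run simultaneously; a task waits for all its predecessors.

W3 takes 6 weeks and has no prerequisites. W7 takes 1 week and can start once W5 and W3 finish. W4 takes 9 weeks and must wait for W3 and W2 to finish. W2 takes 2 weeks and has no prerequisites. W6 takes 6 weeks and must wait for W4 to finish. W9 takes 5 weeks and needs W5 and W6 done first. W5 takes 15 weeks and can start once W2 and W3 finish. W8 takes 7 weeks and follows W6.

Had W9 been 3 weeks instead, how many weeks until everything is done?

Baseline: W3→W4→W6→W8 = 6+9+6+7 = 28 → 28 weeks.
The longest path through W9 is only 26 weeks, so W9 has float 2.
That remains the longest chain; total 28 weeks.

28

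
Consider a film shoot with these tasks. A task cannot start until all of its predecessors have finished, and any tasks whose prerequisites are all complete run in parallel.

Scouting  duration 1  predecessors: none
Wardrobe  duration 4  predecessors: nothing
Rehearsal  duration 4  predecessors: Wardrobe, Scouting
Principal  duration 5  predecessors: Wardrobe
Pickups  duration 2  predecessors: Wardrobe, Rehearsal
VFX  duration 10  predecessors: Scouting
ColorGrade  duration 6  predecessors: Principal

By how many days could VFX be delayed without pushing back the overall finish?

4

The longest chain is Wardrobe→Principal→ColorGrade = 4+5+6 = 15; overall finish 15 days.
VFX finishes as early as 11 and must finish by 15.
Float = 15 − 11 = 4.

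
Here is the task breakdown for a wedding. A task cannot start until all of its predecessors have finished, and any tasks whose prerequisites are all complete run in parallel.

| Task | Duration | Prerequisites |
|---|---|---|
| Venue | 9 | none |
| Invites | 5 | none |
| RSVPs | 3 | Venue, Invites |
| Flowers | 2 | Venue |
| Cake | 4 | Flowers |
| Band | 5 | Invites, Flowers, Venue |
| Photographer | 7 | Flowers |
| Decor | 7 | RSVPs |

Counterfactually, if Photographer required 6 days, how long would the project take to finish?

19

As given, the longest chain is Venue→RSVPs→Decor = 9+3+7 = 19, so the finish is 19 days.
Photographer has 1 day of float (longest path through it is 18).
That remains the longest chain; total 19 days.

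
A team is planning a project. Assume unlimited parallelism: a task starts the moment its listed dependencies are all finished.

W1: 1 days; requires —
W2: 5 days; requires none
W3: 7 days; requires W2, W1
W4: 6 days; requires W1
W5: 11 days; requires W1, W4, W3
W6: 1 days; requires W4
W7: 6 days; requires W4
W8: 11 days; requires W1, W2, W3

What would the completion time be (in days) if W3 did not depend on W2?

Before: longest chain W2→W3→W5 = 5+7+11 = 23, finish 23.
Without W2→W3, W3's earliest start moves from 5 to 1.
The longest chain is now W1→W3→W5 = 1+7+11 = 19, so the project takes 19 days.

19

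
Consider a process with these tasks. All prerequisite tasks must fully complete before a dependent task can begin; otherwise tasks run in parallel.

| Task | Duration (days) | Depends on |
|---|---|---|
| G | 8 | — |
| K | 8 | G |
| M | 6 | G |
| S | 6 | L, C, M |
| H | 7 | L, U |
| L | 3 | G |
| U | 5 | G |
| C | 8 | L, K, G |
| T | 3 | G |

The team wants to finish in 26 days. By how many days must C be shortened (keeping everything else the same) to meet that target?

Current finish: 30 days; target: 26.
C is on every critical path, so each day cut from C cuts the finish by one (this holds down to a finish of 23).
Need 30 − 26 = 4 days off C → C becomes 4 days, finish becomes 26.

4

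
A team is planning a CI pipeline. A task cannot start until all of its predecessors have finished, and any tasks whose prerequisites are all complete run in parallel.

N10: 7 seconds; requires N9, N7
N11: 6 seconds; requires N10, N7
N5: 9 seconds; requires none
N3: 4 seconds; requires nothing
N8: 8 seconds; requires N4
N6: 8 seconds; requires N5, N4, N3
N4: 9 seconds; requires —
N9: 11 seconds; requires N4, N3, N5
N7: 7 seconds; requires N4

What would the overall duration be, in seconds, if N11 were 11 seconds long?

38

Baseline: N4→N9→N10→N11 = 9+11+7+6 = 33 → 33 seconds.
N11 lies on that path, so at 11 seconds the path becomes 38 seconds.
That remains the longest chain; total 38 seconds.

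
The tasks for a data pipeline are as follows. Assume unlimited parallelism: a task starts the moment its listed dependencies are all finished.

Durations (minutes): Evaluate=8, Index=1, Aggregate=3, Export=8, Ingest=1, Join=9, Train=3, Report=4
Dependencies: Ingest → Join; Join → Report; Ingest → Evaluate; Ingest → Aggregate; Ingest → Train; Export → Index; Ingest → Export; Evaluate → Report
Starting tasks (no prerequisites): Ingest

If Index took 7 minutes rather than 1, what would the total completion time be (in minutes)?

16

The binding path is Ingest→Join→Report = 1+9+4 = 14; finish at 14 minutes.
The longest path through Index is only 10 minutes, so Index has float 4.
Now Ingest→Export→Index = 1+8+7 = 16 is longest, so the finish becomes 16 minutes.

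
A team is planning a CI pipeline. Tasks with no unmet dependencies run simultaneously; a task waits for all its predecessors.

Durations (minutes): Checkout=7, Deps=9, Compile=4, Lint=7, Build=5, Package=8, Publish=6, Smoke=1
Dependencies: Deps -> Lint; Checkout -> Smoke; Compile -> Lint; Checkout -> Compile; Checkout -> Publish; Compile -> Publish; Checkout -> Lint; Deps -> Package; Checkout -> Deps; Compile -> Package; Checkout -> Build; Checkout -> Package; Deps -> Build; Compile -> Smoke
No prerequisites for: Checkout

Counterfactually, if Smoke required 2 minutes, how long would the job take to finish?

The binding path is Checkout→Deps→Package = 7+9+8 = 24; finish at 24 minutes.
Smoke has 12 minutes of float (longest path through it is 12).
The critical path is still Checkout→Deps→Package; finish is now 24 minutes.

24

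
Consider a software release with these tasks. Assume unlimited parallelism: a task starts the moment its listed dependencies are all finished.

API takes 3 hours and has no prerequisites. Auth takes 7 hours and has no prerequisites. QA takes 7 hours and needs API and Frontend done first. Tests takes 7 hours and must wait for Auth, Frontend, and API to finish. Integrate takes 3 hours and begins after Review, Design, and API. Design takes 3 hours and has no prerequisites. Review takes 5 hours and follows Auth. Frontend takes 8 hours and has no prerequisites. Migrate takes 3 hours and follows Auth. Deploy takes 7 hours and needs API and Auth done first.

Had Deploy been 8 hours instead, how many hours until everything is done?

15

Actual critical path: Frontend→Tests = 8+7 = 15 ⇒ 15 hours.
Deploy is off the critical path — its longest chain is 14 hours, giving 1 of slack.
No other chain overtakes it, so the finish is 15 hours.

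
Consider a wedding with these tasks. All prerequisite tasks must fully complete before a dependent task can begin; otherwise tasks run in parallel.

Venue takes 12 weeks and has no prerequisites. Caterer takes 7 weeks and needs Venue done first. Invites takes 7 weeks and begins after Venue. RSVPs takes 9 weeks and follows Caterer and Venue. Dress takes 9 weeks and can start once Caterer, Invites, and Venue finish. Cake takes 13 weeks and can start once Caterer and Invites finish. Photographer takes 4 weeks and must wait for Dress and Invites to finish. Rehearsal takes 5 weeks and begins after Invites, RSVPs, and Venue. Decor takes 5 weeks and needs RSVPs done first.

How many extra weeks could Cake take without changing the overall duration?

Venue→Caterer→RSVPs→Rehearsal = 12+7+9+5 = 33 sets the makespan at 33 weeks.
Cake finishes as early as 32 and must finish by 33.
Slack of Cake = 20 − 19 = 1 week.

1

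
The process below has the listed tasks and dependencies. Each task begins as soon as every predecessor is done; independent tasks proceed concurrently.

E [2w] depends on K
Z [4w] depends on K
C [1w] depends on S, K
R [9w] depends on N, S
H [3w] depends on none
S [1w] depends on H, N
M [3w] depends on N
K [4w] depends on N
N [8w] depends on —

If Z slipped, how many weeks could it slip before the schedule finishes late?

2

The longest chain is N→S→R = 8+1+9 = 18; overall finish 18 weeks.
Longest path through Z: 16 weeks (earliest finish 16, latest finish 18).
So Z can slip 18 − 16 = 2 weeks.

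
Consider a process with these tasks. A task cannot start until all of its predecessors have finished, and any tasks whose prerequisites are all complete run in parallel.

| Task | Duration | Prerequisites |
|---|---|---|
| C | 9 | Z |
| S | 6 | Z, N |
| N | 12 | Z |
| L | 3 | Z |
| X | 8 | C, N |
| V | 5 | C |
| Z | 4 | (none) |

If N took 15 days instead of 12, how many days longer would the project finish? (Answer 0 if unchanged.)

3

Actual critical path: Z→N→X = 4+12+8 = 24 ⇒ 24 days.
N lies on that path, so at 15 days the path becomes 27 days.
The critical path is still Z→N→X; finish is now 27 days.
Change in finish: 27 − 24 = +3 days.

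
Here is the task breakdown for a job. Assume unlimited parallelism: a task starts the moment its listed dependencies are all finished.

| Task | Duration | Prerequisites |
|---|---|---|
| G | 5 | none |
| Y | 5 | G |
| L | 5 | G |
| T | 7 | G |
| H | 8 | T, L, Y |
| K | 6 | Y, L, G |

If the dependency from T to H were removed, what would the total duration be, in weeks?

18

With the dependency in place, G→T→H = 5+7+8 = 20 sets the finish at 20 weeks.
Without T→H, H's earliest start moves from 12 to 10.
The longest chain is now G→Y→H = 5+5+8 = 18, so the job takes 18 weeks.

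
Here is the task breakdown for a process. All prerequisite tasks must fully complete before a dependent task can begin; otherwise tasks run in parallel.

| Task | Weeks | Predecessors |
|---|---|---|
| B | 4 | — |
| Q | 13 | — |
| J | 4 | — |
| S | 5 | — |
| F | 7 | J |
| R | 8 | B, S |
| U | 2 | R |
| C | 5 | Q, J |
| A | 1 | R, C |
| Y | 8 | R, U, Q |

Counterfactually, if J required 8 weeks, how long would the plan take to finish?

Baseline: S→R→U→Y = 5+8+2+8 = 23 → 23 weeks.
The longest path through J is only 11 weeks, so J has float 12.
That remains the longest chain; total 23 weeks.

23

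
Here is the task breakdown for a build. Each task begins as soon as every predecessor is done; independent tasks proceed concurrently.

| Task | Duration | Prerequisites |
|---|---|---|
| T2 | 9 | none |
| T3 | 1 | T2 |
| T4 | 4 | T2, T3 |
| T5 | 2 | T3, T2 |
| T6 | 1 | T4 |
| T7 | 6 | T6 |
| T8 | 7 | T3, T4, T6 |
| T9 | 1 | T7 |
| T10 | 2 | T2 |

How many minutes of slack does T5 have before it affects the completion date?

10

Critical path: T2→T3→T4→T6→T7→T9 = 9+1+4+1+6+1 = 22, so the finish is 22 minutes.
Longest path through T5: 12 minutes (earliest finish 12, latest finish 22).
Slack of T5 = 20 − 10 = 10 minutes.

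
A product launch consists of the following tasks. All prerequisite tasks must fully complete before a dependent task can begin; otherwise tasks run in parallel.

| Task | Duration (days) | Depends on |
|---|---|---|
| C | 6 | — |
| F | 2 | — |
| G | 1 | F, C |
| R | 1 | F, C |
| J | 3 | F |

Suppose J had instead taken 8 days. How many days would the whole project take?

Baseline: C→G = 6+1 = 7 → 7 days.
J is off the critical path — its longest chain is 5 days, giving 2 of slack.
The binding chain switches to F→J = 2+8 = 10; finish 10 days.

10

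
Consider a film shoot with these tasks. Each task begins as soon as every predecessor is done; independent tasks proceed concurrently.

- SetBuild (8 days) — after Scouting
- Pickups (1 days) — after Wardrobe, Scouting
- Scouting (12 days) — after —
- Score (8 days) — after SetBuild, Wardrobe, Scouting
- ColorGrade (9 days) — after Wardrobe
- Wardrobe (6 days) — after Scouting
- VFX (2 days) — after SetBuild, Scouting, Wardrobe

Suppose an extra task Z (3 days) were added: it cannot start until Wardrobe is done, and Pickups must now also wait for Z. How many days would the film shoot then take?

28

Originally the film shoot takes 28 days.
With Z inserted, Pickups now waits for max(Wardrobe, Scouting, Z).
New critical path: Scouting→SetBuild→Score = 12+8+8 = 28 ⇒ 28 days.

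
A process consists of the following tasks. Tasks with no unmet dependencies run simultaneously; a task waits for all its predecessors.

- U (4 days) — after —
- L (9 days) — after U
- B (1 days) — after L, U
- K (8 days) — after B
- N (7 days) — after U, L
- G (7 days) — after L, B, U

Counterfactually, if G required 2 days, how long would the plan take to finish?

22

Actual critical path: U→L→B→K = 4+9+1+8 = 22 ⇒ 22 days.
G is off the critical path — its longest chain is 21 days, giving 1 of slack.
That remains the longest chain; total 22 days.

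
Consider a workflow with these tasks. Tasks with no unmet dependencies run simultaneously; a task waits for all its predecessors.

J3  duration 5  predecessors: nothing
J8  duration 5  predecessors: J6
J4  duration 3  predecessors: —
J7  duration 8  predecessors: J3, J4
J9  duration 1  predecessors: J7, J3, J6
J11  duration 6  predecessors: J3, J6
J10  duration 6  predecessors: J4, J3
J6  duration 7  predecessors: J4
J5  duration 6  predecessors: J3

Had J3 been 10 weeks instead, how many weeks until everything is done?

Baseline: J4→J6→J11 = 3+7+6 = 16 → 16 weeks.
J3 has 2 weeks of float (longest path through it is 14).
Now J3→J7→J9 = 10+8+1 = 19 is longest, so the finish becomes 19 weeks.

19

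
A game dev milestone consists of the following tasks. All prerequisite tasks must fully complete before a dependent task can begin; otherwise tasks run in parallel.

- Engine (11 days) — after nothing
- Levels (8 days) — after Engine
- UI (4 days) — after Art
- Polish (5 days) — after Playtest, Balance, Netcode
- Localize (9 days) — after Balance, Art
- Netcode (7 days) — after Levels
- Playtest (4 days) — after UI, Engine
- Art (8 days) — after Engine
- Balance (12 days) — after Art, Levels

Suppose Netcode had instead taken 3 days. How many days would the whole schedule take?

Critical path before the change: Engine→Art→Balance→Localize = 11+8+12+9 = 40 giving 40 days.
The longest path through Netcode is only 31 days, so Netcode has float 9.
No other chain overtakes it, so the finish is 40 days.

40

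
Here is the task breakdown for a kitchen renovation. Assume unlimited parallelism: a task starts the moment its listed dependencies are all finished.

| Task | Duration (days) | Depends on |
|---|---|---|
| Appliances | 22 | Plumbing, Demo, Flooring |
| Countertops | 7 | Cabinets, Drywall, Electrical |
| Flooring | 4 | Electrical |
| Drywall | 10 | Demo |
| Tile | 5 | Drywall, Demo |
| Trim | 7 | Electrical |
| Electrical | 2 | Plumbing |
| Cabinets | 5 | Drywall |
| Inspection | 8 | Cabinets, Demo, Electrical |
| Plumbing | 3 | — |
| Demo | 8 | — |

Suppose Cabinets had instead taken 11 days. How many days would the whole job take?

As given, the longest chain is Demo→Drywall→Cabinets→Inspection = 8+10+5+8 = 31, so the finish is 31 days.
Cabinets lies on that path, so at 11 days the path becomes 37 days.
The critical path is still Demo→Drywall→Cabinets→Inspection; finish is now 37 days.

37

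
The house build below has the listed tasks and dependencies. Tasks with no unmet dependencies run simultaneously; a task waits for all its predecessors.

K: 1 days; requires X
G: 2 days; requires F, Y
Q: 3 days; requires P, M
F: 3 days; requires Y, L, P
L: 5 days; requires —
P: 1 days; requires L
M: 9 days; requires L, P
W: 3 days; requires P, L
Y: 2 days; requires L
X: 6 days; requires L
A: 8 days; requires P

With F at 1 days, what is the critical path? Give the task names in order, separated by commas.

L, P, M, Q

As given, the longest chain is L→P→M→Q = 5+1+9+3 = 18, so the finish is 18 days.
F is off the critical path — its longest chain is 12 days, giving 6 of slack.
The critical path is still L→P→M→Q; finish is now 18 days.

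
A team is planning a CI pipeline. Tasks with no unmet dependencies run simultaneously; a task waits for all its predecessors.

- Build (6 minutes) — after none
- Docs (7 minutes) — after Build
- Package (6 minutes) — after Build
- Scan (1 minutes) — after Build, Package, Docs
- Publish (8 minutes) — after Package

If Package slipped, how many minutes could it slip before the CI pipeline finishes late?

0

The longest chain is Build→Package→Publish = 6+6+8 = 20; overall finish 20 minutes.
Longest path through Package: 20 minutes (earliest finish 12, latest finish 12).
So Package can slip 12 − 12 = 0 minutes.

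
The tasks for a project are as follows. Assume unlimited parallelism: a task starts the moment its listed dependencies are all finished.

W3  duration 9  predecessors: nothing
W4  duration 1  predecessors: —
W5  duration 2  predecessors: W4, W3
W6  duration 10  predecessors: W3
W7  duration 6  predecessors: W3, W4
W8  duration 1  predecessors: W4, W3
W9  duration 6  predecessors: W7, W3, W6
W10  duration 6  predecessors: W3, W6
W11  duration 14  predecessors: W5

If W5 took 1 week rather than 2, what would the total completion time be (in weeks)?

25

Critical path before the change: W3→W5→W11 = 9+2+14 = 25 giving 25 weeks.
Since W5 is critical, the -1 change carries straight to that chain (now 24 weeks).
The binding chain switches to W3→W6→W9 = 9+10+6 = 25; finish 25 weeks.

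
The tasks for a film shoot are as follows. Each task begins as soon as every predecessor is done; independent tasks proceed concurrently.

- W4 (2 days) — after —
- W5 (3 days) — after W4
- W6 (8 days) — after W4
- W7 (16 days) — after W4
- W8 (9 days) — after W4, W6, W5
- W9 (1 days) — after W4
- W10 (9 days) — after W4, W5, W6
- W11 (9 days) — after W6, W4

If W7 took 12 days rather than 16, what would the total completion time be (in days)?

19

Baseline: W4→W6→W8 = 2+8+9 = 19 → 19 days.
W7 has 1 day of float (longest path through it is 18).
The critical path is still W4→W6→W8; finish is now 19 days.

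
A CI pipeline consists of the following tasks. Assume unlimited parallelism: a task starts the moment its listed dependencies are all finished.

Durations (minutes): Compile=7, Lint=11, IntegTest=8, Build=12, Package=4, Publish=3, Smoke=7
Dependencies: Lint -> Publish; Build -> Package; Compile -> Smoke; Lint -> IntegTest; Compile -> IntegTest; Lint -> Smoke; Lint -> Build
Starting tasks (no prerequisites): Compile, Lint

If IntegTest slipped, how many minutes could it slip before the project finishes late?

The longest chain is Lint→Build→Package = 11+12+4 = 27; overall finish 27 minutes.
IntegTest finishes as early as 19 and must finish by 27.
Slack of IntegTest = 19 − 11 = 8 minutes.

8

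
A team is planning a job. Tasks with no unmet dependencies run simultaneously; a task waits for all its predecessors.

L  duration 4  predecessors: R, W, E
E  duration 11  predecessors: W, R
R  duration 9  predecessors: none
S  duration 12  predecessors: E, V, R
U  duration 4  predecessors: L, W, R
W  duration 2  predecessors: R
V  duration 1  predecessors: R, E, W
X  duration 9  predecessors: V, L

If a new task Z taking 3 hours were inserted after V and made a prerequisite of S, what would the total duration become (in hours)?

Originally the plan takes 35 hours.
With Z inserted, S now waits for max(E, V, R, Z).
New critical path: R→W→E→V→Z→S = 9+2+11+1+3+12 = 38 ⇒ 38 hours.

38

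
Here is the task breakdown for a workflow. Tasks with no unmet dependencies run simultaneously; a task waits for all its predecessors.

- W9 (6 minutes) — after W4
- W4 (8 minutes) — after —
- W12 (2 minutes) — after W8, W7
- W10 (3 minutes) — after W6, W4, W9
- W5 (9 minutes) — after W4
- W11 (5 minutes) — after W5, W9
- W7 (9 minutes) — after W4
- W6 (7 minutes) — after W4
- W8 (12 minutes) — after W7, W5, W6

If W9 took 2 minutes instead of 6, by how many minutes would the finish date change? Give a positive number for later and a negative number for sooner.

0

As given, the longest chain is W4→W5→W8→W12 = 8+9+12+2 = 31, so the finish is 31 minutes.
W9 is off the critical path — its longest chain is 19 minutes, giving 12 of slack.
The critical path is still W4→W5→W8→W12; finish is now 31 minutes.
Change in finish: 31 − 31 = +0 minutes.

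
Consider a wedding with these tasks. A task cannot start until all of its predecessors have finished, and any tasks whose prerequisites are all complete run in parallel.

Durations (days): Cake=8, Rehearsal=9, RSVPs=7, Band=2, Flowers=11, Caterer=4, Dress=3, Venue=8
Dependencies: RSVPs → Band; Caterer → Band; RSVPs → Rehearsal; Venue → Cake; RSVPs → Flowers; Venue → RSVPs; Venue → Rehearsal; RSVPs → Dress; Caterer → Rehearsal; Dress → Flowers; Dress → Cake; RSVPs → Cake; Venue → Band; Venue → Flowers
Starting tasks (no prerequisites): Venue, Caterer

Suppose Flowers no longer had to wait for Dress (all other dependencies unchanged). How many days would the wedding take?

26

With the dependency in place, Venue→RSVPs→Dress→Flowers = 8+7+3+11 = 29 sets the finish at 29 days.
Without Dress→Flowers, Flowers's earliest start moves from 18 to 15.
After: Venue→RSVPs→Dress→Cake = 8+7+3+8 = 26 → 26 days.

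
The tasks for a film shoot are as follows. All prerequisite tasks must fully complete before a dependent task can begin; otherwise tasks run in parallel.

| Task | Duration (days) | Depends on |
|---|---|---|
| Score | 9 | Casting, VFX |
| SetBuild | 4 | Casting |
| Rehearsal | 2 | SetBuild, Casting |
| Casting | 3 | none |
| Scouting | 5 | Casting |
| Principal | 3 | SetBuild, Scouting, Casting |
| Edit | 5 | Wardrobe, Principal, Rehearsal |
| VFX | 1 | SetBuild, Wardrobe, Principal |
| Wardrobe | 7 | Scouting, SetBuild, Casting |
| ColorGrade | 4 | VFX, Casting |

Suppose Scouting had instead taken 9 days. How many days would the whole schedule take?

29

Baseline: Casting→Scouting→Wardrobe→VFX→Score = 3+5+7+1+9 = 25 → 25 days.
Scouting lies on that path, so at 9 days the path becomes 29 days.
That remains the longest chain; total 29 days.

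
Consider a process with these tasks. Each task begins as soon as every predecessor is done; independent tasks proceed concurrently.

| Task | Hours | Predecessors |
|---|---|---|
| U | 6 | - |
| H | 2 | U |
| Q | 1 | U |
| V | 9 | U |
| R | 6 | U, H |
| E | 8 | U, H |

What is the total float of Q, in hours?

9

U→H→E = 6+2+8 = 16 sets the makespan at 16 hours.
Q finishes as early as 7 and must finish by 16.
Slack of Q = 15 − 6 = 9 hours.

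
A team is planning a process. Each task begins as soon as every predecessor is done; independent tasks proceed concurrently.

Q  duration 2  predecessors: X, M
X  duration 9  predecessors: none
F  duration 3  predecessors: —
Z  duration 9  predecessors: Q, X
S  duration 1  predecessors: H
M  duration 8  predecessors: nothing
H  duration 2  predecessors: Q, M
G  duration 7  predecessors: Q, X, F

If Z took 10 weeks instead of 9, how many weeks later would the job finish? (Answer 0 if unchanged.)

1

The binding path is X→Q→Z = 9+2+9 = 20; finish at 20 weeks.
Since Z is critical, the +1 change carries straight to that chain (now 21 weeks).
The critical path is still X→Q→Z; finish is now 21 weeks.
Change in finish: 21 − 20 = +1 weeks.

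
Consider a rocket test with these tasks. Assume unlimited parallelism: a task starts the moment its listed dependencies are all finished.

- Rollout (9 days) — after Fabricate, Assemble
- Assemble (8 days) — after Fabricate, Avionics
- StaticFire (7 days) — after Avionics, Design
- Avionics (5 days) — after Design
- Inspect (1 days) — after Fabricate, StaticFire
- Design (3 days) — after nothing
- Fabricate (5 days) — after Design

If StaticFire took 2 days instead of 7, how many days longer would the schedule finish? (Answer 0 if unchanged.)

Critical path before the change: Design→Fabricate→Assemble→Rollout = 3+5+8+9 = 25 giving 25 days.
StaticFire is off the critical path — its longest chain is 16 days, giving 9 of slack.
The critical path is still Design→Fabricate→Assemble→Rollout; finish is now 25 days.
Change in finish: 25 − 25 = +0 days.

0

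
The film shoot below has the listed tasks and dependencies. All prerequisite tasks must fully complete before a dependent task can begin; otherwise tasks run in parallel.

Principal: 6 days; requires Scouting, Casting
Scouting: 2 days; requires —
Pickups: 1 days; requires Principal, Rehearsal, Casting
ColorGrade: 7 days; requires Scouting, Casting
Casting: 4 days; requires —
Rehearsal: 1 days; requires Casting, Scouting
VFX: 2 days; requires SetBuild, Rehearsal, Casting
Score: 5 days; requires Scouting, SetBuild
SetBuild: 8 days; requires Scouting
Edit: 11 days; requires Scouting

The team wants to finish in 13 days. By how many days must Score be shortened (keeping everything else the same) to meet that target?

2

Current finish: 15 days; target: 13.
Score is on every critical path, so each day cut from Score cuts the finish by one (this holds down to a finish of 13).
Need 15 − 13 = 2 days off Score → Score becomes 3 days, finish becomes 13.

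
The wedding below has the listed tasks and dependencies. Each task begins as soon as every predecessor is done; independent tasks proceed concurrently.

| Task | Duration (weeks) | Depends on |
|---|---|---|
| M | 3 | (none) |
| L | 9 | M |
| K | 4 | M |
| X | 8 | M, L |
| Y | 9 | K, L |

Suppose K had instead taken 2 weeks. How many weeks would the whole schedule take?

21

Actual critical path: M→L→Y = 3+9+9 = 21 ⇒ 21 weeks.
K has 5 weeks of float (longest path through it is 16).
No other chain overtakes it, so the finish is 21 weeks.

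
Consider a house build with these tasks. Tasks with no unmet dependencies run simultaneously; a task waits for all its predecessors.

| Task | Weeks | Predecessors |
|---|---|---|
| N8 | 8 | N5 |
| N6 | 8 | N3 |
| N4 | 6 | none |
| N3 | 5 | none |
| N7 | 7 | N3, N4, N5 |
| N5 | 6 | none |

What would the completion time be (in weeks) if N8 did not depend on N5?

Original critical path: N5→N8 = 6+8 = 14 ⇒ 14 weeks.
Without N5→N8, N8's earliest start moves from 6 to 0.
New critical path: N3→N6 = 5+8 = 13 ⇒ 13 weeks.

13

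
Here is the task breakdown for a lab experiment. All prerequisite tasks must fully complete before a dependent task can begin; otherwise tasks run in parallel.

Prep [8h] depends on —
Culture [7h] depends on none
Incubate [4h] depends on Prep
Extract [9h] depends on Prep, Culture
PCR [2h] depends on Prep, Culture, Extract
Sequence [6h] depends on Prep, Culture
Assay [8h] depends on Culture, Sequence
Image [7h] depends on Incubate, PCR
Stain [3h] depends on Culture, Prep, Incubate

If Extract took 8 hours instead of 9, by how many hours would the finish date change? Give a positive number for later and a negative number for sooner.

-1

Baseline: Prep→Extract→PCR→Image = 8+9+2+7 = 26 → 26 hours.
Since Extract is critical, the -1 change carries straight to that chain (now 25 hours).
That remains the longest chain; total 25 hours.
Change in finish: 25 − 26 = -1 hours.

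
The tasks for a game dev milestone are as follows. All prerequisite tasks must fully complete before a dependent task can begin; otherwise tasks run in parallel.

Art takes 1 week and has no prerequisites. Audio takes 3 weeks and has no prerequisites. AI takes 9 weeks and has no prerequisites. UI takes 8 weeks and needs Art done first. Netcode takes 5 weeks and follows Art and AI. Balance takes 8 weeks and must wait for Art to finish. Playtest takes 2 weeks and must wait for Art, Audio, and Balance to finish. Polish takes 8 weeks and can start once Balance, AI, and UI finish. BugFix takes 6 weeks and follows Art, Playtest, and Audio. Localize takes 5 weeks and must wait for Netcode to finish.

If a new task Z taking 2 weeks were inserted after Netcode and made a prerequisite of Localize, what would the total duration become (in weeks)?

Originally the project takes 19 weeks.
With Z inserted, Localize now waits for max(Netcode, Z).
New critical path: AI→Netcode→Z→Localize = 9+5+2+5 = 21 ⇒ 21 weeks.

21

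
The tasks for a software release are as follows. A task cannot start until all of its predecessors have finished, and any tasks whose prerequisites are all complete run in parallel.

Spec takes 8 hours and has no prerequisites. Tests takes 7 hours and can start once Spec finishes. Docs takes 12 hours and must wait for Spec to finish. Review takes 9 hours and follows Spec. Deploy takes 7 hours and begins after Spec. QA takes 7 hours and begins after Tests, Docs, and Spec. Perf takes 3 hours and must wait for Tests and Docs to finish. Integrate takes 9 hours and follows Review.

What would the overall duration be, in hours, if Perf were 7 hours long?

27

Critical path before the change: Spec→Docs→QA = 8+12+7 = 27 giving 27 hours.
Perf has 4 hours of float (longest path through it is 23).
No other chain overtakes it, so the finish is 27 hours.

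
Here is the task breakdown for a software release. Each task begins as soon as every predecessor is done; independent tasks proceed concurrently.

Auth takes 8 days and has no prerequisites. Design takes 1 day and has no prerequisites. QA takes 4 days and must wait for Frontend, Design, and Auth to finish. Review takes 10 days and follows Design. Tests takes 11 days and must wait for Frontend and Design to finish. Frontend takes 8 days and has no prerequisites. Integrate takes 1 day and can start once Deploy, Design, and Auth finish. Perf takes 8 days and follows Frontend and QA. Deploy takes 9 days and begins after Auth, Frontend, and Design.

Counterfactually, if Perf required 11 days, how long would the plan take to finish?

Baseline: Frontend→QA→Perf = 8+4+8 = 20 → 20 days.
Perf lies on that path, so at 11 days the path becomes 23 days.
The critical path is still Frontend→QA→Perf; finish is now 23 days.

23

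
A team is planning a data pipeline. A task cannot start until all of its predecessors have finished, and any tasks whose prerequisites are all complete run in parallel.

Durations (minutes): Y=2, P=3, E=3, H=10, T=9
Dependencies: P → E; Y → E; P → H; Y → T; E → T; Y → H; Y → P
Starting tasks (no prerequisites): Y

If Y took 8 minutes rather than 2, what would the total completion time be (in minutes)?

23

Baseline: Y→P→E→T = 2+3+3+9 = 17 → 17 minutes.
Y lies on that path, so at 8 minutes the path becomes 23 minutes.
That remains the longest chain; total 23 minutes.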